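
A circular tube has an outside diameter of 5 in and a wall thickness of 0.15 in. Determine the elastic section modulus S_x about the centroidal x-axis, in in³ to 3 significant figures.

S_x ≈ 2.69 in³

Split into non-overlapping primitives; take the origin at the lower-left of the bounding box.
Outer circle: ⌀5, A = 19.635 in², y = 2.5 in, Ī = 30.68 in⁴.
Bore (subtracted): ⌀4.7, A = 17.349 in², y = 2.5 in, Ī = 23.953 in⁴.
By symmetry the centroid is at mid-height, ȳ = 2.5 in.
All pieces are centred on the centroidal x-axis, so I = ΣĪ (holes subtracted) = 6.7265 in⁴.
Extreme fibre distance c = 2.5 in; S = I/c = 2.6906 in³.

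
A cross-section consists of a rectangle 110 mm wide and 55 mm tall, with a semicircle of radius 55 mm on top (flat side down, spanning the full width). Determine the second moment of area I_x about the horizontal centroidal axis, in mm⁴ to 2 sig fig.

Split into non-overlapping primitives; take the origin at the lower-left of the bounding box.
Rectangular body: 110 × 55, A = 6 050 mm², y = 27.5 mm, Ī = 1 525 104 mm⁴.
Semicircular cap: semicircle r = 55, A = 4 752 mm², y = 78.34 mm, Ī = 1 004 345 mm⁴.
Centroid: ȳ = ΣA·y / ΣA = 49.87 mm.
Transfer each piece to the horizontal centroidal axis using Ī + A·d² with d = y − 49.87:
  rectangular body: d = -22.37 mm → contributes +4 551 478 mm⁴
  semicircular cap: d = 28.48 mm → contributes +4 857 644 mm⁴
Total I = 9 409 122 mm⁴.

I_x ≈ 9.4 × 10⁶ mm⁴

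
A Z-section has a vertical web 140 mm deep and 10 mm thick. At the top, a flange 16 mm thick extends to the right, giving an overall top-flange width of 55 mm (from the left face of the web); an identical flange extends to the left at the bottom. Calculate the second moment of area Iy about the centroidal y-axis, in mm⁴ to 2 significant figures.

Iy ≈ 1.3 × 10⁶ mm⁴

Treat the section as a set of non-overlapping primitives; coordinates are from the bounding-box lower-left.
Web: 10 × 140, A = 1 400 mm², x = 50 mm, Ī = 11 667 mm⁴.
Top flange (beyond web): 45 × 16, A = 720 mm², x = 77.5 mm, Ī = 121 500 mm⁴.
Bottom flange (beyond web): 45 × 16, A = 720 mm², x = 22.5 mm, Ī = 121 500 mm⁴.
Centroid: x̄ = ΣA·x / ΣA = 50 mm.
Transfer each piece to the centroidal y-axis using Ī + A·d² with d = x − 50:
  web: d = 0 mm → contributes +11 667 mm⁴
  top flange (beyond web): d = 27.5 mm → contributes +666 000 mm⁴
  bottom flange (beyond web): d = -27.5 mm → contributes +666 000 mm⁴
Total I = 1 343 667 mm⁴.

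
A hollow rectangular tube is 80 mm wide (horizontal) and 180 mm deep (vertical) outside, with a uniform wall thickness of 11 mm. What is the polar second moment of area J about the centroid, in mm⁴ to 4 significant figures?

Break the section into simple shapes (no overlaps), measuring from the bottom-left corner of the bounding box.
Outer rectangle: 80 × 180, A = 14 400 mm², y = 90 mm, Ī = 38 880 000 mm⁴.
Inner void (subtracted): 58 × 158, A = 9 164 mm², y = 90 mm, Ī = 19 064 175 mm⁴.
By symmetry the centroid is at mid-height, ȳ = 90 mm.
All pieces are centred on the centroidal x-axis, so I = ΣĪ (holes subtracted) = 19 815 825 mm⁴.
Repeating about the centroidal y-axis gives I_y = 5 111 025 mm⁴.
Polar second moment: J = I_x + I_y = 24 926 851 mm⁴.

J ≈ 2.493 × 10⁷ mm⁴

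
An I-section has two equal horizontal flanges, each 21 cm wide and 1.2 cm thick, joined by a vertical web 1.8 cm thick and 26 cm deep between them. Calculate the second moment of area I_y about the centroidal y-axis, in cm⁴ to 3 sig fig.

Treat the section as a set of non-overlapping primitives; coordinates are from the bounding-box lower-left.
Bottom flange: 21 × 1.2, A = 25.2 cm², x = 10.5 cm, Ī = 926.1 cm⁴.
Web: 1.8 × 26, A = 46.8 cm², x = 10.5 cm, Ī = 12.636 cm⁴.
Top flange: 21 × 1.2, A = 25.2 cm², x = 10.5 cm, Ī = 926.1 cm⁴.
By symmetry the centroid is at mid-width, x̄ = 10.5 cm.
All pieces are centred on the centroidal y-axis, so I = ΣĪ = 1864.8 cm⁴.

I_y ≈ 1860 cm⁴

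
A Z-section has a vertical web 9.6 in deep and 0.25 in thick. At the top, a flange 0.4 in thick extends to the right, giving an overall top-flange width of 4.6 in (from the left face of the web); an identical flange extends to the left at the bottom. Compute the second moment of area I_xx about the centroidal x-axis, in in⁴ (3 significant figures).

Treat the section as a set of non-overlapping primitives; coordinates are from the bounding-box lower-left.
Web: 0.25 × 9.6, A = 2.4 in², y = 4.8 in, Ī = 18.432 in⁴.
Top flange (beyond web): 4.35 × 0.4, A = 1.74 in², y = 9.4 in, Ī = 0.0232 in⁴.
Bottom flange (beyond web): 4.35 × 0.4, A = 1.74 in², y = 0.2 in, Ī = 0.0232 in⁴.
Centroid: ȳ = ΣA·y / ΣA = 4.8 in.
Transfer each piece to the centroidal x-axis using Ī + A·d² with d = y − 4.8:
  web: d = 0 in → contributes +18.432 in⁴
  top flange (beyond web): d = 4.6 in → contributes +36.842 in⁴
  bottom flange (beyond web): d = -4.6 in → contributes +36.842 in⁴
Total I = 92.115 in⁴.

I_xx ≈ 92.1 in⁴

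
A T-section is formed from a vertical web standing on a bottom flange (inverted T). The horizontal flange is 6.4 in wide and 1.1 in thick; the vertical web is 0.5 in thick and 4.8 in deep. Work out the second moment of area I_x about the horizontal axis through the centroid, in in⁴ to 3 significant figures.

Split into non-overlapping primitives; take the origin at the lower-left of the bounding box.
Flange: 6.4 × 1.1, A = 7.04 in², y = 0.55 in, Ī = 0.70987 in⁴.
Web: 0.5 × 4.8, A = 2.4 in², y = 3.5 in, Ī = 4.608 in⁴.
Centroid: ȳ = ΣA·y / ΣA = 1.3 in.
Transfer each piece to the horizontal axis through the centroid using Ī + A·d² with d = y − 1.3:
  flange: d = -0.75 in → contributes +4.6699 in⁴
  web: d = 2.2 in → contributes +16.224 in⁴
Total I = 20.894 in⁴.

I_x ≈ 20.9 in⁴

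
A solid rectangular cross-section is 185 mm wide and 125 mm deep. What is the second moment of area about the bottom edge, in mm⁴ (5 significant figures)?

I_base ≈ 1.2044 × 10⁸ mm⁴

The section: 185 × 125, A = 23 125 mm², y = 62.5 mm, Ī = 30 110 677 mm⁴.
Transfer it to the base of the section using Ī + A·d² with d = y − 0:
  the section: d = 62.5 mm → contributes +120 442 708 mm⁴
Total I = 120 442 708 mm⁴.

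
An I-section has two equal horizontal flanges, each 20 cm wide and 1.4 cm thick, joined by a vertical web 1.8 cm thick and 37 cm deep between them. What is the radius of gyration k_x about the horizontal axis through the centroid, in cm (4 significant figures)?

k_x ≈ 15.18 cm

Break the section into simple shapes (no overlaps), measuring from the bottom-left corner of the bounding box.
Bottom flange: 20 × 1.4, A = 28 cm², y = 0.7 cm, Ī = 4.57333 cm⁴.
Web: 1.8 × 37, A = 66.6 cm², y = 19.9 cm, Ī = 7597.95 cm⁴.
Top flange: 20 × 1.4, A = 28 cm², y = 39.1 cm, Ī = 4.57333 cm⁴.
By symmetry the centroid is at mid-height, ȳ = 19.9 cm.
Transfer each piece to the horizontal axis through the centroid using Ī + A·d² with d = y − 19.9:
  bottom flange: d = -19.2 cm → contributes +10326.5 cm⁴
  web: d = 0 cm → contributes +7597.95 cm⁴
  top flange: d = 19.2 cm → contributes +10326.5 cm⁴
Total I = 28250.9 cm⁴.
Radius of gyration: k = √(I/A) = √(28250.9 / 122.6) = 15.18 cm.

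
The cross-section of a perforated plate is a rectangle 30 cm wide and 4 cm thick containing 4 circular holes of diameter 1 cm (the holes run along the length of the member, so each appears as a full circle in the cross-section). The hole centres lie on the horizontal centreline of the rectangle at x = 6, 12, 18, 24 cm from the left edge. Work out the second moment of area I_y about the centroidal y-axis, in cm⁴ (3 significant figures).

Break the section into simple shapes (no overlaps), measuring from the bottom-left corner of the bounding box.
Plate: 30 × 4, A = 120 cm², x = 15 cm, Ī = 9 000 cm⁴.
Hole 1 (subtracted): ⌀1, A = 0.7854 cm², x = 6 cm, Ī = 0.049087 cm⁴.
Hole 2 (subtracted): ⌀1, A = 0.7854 cm², x = 12 cm, Ī = 0.049087 cm⁴.
Hole 3 (subtracted): ⌀1, A = 0.7854 cm², x = 18 cm, Ī = 0.049087 cm⁴.
Hole 4 (subtracted): ⌀1, A = 0.7854 cm², x = 24 cm, Ī = 0.049087 cm⁴.
By symmetry the centroid is at mid-width, x̄ = 15 cm.
Transfer each piece to the centroidal y-axis using Ī + A·d² with d = x − 15:
  plate: d = 0 cm → contributes +9 000 cm⁴
  hole 1: d = -9 cm → contributes −63.666 cm⁴
  hole 2: d = -3 cm → contributes −7.1177 cm⁴
  hole 3: d = 3 cm → contributes −7.1177 cm⁴
  hole 4: d = 9 cm → contributes −63.666 cm⁴
Total I = 8858.4 cm⁴.

I_y ≈ 8860 cm⁴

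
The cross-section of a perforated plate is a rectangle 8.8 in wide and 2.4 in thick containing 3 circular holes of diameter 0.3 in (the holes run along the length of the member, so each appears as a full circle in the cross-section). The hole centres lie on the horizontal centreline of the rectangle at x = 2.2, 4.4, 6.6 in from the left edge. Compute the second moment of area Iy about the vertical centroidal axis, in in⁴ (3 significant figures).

Split into non-overlapping primitives; take the origin at the lower-left of the bounding box.
Plate: 8.8 × 2.4, A = 21.12 in², x = 4.4 in, Ī = 136.29 in⁴.
Hole 1 (subtracted): ⌀0.3, A = 0.070686 in², x = 2.2 in, Ī = 0.00039761 in⁴.
Hole 2 (subtracted): ⌀0.3, A = 0.070686 in², x = 4.4 in, Ī = 0.00039761 in⁴.
Hole 3 (subtracted): ⌀0.3, A = 0.070686 in², x = 6.6 in, Ī = 0.00039761 in⁴.
By symmetry the centroid is at mid-width, x̄ = 4.4 in.
Transfer each piece to the vertical centroidal axis using Ī + A·d² with d = x − 4.4:
  plate: d = 0 in → contributes +136.29 in⁴
  hole 1: d = -2.2 in → contributes −0.34252 in⁴
  hole 2: d = 0 in → contributes −0.00039761 in⁴
  hole 3: d = 2.2 in → contributes −0.34252 in⁴
Total I = 135.61 in⁴.

Iy ≈ 136 in⁴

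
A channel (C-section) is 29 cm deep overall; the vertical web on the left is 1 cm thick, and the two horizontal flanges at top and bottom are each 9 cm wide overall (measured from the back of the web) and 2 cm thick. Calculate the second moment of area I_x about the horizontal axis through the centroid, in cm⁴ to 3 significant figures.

I_x ≈ 7880 cm⁴

Split into non-overlapping primitives; take the origin at the lower-left of the bounding box.
Web: 1 × 29, A = 29 cm², y = 14.5 cm, Ī = 2032.4 cm⁴.
Top flange (beyond web): 8 × 2, A = 16 cm², y = 28 cm, Ī = 5.3333 cm⁴.
Bottom flange (beyond web): 8 × 2, A = 16 cm², y = 1 cm, Ī = 5.3333 cm⁴.
By symmetry the centroid is at mid-height, ȳ = 14.5 cm.
Transfer each piece to the horizontal axis through the centroid using Ī + A·d² with d = y − 14.5:
  web: d = 0 cm → contributes +2032.4 cm⁴
  top flange (beyond web): d = 13.5 cm → contributes +2921.3 cm⁴
  bottom flange (beyond web): d = -13.5 cm → contributes +2921.3 cm⁴
Total I = 7875.1 cm⁴.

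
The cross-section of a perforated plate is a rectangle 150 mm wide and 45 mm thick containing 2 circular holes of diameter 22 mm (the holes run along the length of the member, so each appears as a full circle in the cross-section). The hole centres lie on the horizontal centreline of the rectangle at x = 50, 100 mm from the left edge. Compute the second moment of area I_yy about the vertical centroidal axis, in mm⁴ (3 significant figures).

Decompose the section into non-overlapping parts with the origin at the bottom-left of its bounding rectangle.
Plate: 150 × 45, A = 6 750 mm², x = 75 mm, Ī = 12 656 250 mm⁴.
Hole 1 (subtracted): ⌀22, A = 380.13 mm², x = 50 mm, Ī = 11 499 mm⁴.
Hole 2 (subtracted): ⌀22, A = 380.13 mm², x = 100 mm, Ī = 11 499 mm⁴.
By symmetry the centroid is at mid-width, x̄ = 75 mm.
Transfer each piece to the vertical centroidal axis using Ī + A·d² with d = x − 75:
  plate: d = 0 mm → contributes +12 656 250 mm⁴
  hole 1: d = -25 mm → contributes −249 082 mm⁴
  hole 2: d = 25 mm → contributes −249 082 mm⁴
Total I = 12 158 086 mm⁴.

I_yy ≈ 1.22 × 10⁷ mm⁴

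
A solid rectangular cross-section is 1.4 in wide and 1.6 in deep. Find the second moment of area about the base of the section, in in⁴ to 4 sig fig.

The section: 1.4 × 1.6, A = 2.24 in², y = 0.8 in, Ī = 0.477867 in⁴.
Transfer it to the base of the section using Ī + A·d² with d = y − 0:
  the section: d = 0.8 in → contributes +1.91147 in⁴
Total I = 1.91147 in⁴.

I_base ≈ 1.911 in⁴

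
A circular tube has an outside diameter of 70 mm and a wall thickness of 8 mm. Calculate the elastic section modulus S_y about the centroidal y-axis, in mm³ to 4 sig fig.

S_y ≈ 2.175 × 10⁴ mm³

Decompose the section into non-overlapping parts with the origin at the bottom-left of its bounding rectangle.
Outer circle: ⌀70, A = 3848.45 mm², x = 35 mm, Ī = 1 178 588 mm⁴.
Bore (subtracted): ⌀54, A = 2290.22 mm², x = 35 mm, Ī = 417 393 mm⁴.
By symmetry the centroid is at mid-width, x̄ = 35 mm.
All pieces are centred on the centroidal y-axis, so I = ΣĪ (holes subtracted) = 761 195 mm⁴.
Extreme fibre distance c = 35 mm; S = I/c = 21748.4 mm³.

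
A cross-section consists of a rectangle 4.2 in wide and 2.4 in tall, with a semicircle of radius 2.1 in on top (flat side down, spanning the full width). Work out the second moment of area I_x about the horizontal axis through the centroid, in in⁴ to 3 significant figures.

I_x ≈ 24.9 in⁴

Break the section into simple shapes (no overlaps), measuring from the bottom-left corner of the bounding box.
Rectangular body: 4.2 × 2.4, A = 10.08 in², y = 1.2 in, Ī = 4.8384 in⁴.
Semicircular cap: semicircle r = 2.1, A = 6.9272 in², y = 3.2913 in, Ī = 2.1346 in⁴.
Centroid: ȳ = ΣA·y / ΣA = 2.0518 in.
Transfer each piece to the horizontal axis through the centroid using Ī + A·d² with d = y − 2.0518:
  rectangular body: d = -0.85179 in → contributes +12.152 in⁴
  semicircular cap: d = 1.2395 in → contributes +12.777 in⁴
Total I = 24.929 in⁴.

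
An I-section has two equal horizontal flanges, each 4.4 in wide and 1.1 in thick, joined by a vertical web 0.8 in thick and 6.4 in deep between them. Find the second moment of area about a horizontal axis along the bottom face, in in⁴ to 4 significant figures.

I_base ≈ 428.2 in⁴

Treat the section as a set of non-overlapping primitives; coordinates are from the bounding-box lower-left.
Bottom flange: 4.4 × 1.1, A = 4.84 in², y = 0.55 in, Ī = 0.488033 in⁴.
Web: 0.8 × 6.4, A = 5.12 in², y = 4.3 in, Ī = 17.4763 in⁴.
Top flange: 4.4 × 1.1, A = 4.84 in², y = 8.05 in, Ī = 0.488033 in⁴.
Transfer each piece to a horizontal axis along the bottom face using Ī + A·d² with d = y − 0:
  bottom flange: d = 0.55 in → contributes +1.95213 in⁴
  web: d = 4.3 in → contributes +112.145 in⁴
  top flange: d = 8.05 in → contributes +314.132 in⁴
Total I = 428.229 in⁴.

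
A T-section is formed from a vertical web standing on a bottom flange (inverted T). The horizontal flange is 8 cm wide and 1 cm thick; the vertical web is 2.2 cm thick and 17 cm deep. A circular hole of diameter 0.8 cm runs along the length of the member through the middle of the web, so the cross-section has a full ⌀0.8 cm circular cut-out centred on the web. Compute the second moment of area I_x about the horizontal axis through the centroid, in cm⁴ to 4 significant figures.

Split into non-overlapping primitives; take the origin at the lower-left of the bounding box.
Flange: 8 × 1, A = 8 cm², y = 0.5 cm, Ī = 0.666667 cm⁴.
Web: 2.2 × 17, A = 37.4 cm², y = 9.5 cm, Ī = 900.717 cm⁴.
Hole (subtracted): ⌀0.8, A = 0.502655 cm², y = 9.5 cm, Ī = 0.0201062 cm⁴.
Centroid: ȳ = ΣA·y / ΣA = 7.89634 cm.
Transfer each piece to the horizontal axis through the centroid using Ī + A·d² with d = y − 7.89634:
  flange: d = -7.39634 cm → contributes +438.314 cm⁴
  web: d = 1.60366 cm → contributes +996.899 cm⁴
  hole: d = 1.60366 cm → contributes −1.31279 cm⁴
Total I = 1433.9 cm⁴.

I_x ≈ 1434 cm⁴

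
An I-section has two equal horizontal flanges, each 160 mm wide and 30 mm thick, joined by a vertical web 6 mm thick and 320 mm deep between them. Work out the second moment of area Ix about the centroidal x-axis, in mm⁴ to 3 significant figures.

Treat the section as a set of non-overlapping primitives; coordinates are from the bounding-box lower-left.
Bottom flange: 160 × 30, A = 4 800 mm², y = 15 mm, Ī = 360 000 mm⁴.
Web: 6 × 320, A = 1 920 mm², y = 190 mm, Ī = 16 384 000 mm⁴.
Top flange: 160 × 30, A = 4 800 mm², y = 365 mm, Ī = 360 000 mm⁴.
By symmetry the centroid is at mid-height, ȳ = 190 mm.
Transfer each piece to the centroidal x-axis using Ī + A·d² with d = y − 190:
  bottom flange: d = -175 mm → contributes +147 360 000 mm⁴
  web: d = 0 mm → contributes +16 384 000 mm⁴
  top flange: d = 175 mm → contributes +147 360 000 mm⁴
Total I = 311 104 000 mm⁴.

Ix ≈ 3.11 × 10⁸ mm⁴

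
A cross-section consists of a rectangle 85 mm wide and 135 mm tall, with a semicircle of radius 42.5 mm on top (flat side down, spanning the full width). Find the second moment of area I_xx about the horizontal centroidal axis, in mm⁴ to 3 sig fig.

Decompose the section into non-overlapping parts with the origin at the bottom-left of its bounding rectangle.
Rectangular body: 85 × 135, A = 11 475 mm², y = 67.5 mm, Ī = 17 427 656 mm⁴.
Semicircular cap: semicircle r = 42.5, A = 2837.3 mm², y = 153.04 mm, Ī = 358 086 mm⁴.
Centroid: ȳ = ΣA·y / ΣA = 84.457 mm.
Transfer each piece to the horizontal centroidal axis using Ī + A·d² with d = y − 84.457:
  rectangular body: d = -16.957 mm → contributes +20 727 140 mm⁴
  semicircular cap: d = 68.581 mm → contributes +13 702 545 mm⁴
Total I = 34 429 685 mm⁴.

I_xx ≈ 3.44 × 10⁷ mm⁴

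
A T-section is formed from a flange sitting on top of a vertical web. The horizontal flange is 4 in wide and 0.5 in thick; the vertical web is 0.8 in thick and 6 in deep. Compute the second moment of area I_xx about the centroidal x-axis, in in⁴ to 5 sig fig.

Split into non-overlapping primitives; take the origin at the lower-left of the bounding box.
Flange: 4 × 0.5, A = 2 in², y = 6.25 in, Ī = 0.04166667 in⁴.
Web: 0.8 × 6, A = 4.8 in², y = 3 in, Ī = 14.4 in⁴.
Centroid: ȳ = ΣA·y / ΣA = 3.955882 in.
Transfer each piece to the centroidal x-axis using Ī + A·d² with d = y − 3.955882:
  flange: d = 2.294118 in → contributes +10.56762 in⁴
  web: d = -0.9558824 in → contributes +18.78581 in⁴
Total I = 29.35343 in⁴.

I_xx ≈ 29.353 in⁴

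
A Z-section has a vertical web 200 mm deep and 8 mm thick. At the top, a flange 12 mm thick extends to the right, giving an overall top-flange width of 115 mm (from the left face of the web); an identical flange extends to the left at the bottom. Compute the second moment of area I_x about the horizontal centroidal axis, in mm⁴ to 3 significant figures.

I_x ≈ 2.81 × 10⁷ mm⁴

Decompose the section into non-overlapping parts with the origin at the bottom-left of its bounding rectangle.
Web: 8 × 200, A = 1 600 mm², y = 100 mm, Ī = 5 333 333 mm⁴.
Top flange (beyond web): 107 × 12, A = 1 284 mm², y = 194 mm, Ī = 15 408 mm⁴.
Bottom flange (beyond web): 107 × 12, A = 1 284 mm², y = 6 mm, Ī = 15 408 mm⁴.
Centroid: ȳ = ΣA·y / ΣA = 100 mm.
Transfer each piece to the horizontal centroidal axis using Ī + A·d² with d = y − 100:
  web: d = 0 mm → contributes +5 333 333 mm⁴
  top flange (beyond web): d = 94 mm → contributes +11 360 832 mm⁴
  bottom flange (beyond web): d = -94 mm → contributes +11 360 832 mm⁴
Total I = 28 054 997 mm⁴.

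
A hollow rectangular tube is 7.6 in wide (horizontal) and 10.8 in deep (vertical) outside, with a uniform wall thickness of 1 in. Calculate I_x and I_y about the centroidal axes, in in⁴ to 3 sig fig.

Treat the section as a set of non-overlapping primitives; coordinates are from the bounding-box lower-left.
Outer rectangle: 7.6 × 10.8, A = 82.08 in², y = 5.4 in, Ī = 797.82 in⁴.
Inner void (subtracted): 5.6 × 8.8, A = 49.28 in², y = 5.4 in, Ī = 318.02 in⁴.
By symmetry the centroid is at mid-height, ȳ = 5.4 in.
All pieces are centred on the centroidal x-axis, so I = ΣĪ (holes subtracted) = 479.8 in⁴.
Repeating about the centroidal y-axis gives I_y = 266.29 in⁴.

I_x ≈ 480 in⁴, I_y ≈ 266 in⁴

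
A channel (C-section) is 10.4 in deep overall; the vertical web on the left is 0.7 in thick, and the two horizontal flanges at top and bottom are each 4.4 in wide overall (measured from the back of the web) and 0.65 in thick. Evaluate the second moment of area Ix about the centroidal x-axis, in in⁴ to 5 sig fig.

Ix ≈ 180.10 in⁴

Break the section into simple shapes (no overlaps), measuring from the bottom-left corner of the bounding box.
Web: 0.7 × 10.4, A = 7.28 in², y = 5.2 in, Ī = 65.61707 in⁴.
Top flange (beyond web): 3.7 × 0.65, A = 2.405 in², y = 10.075 in, Ī = 0.08467604 in⁴.
Bottom flange (beyond web): 3.7 × 0.65, A = 2.405 in², y = 0.325 in, Ī = 0.08467604 in⁴.
By symmetry the centroid is at mid-height, ȳ = 5.2 in.
Transfer each piece to the centroidal x-axis using Ī + A·d² with d = y − 5.2:
  web: d = 0 in → contributes +65.61707 in⁴
  top flange (beyond web): d = 4.875 in → contributes +57.241 in⁴
  bottom flange (beyond web): d = -4.875 in → contributes +57.241 in⁴
Total I = 180.0991 in⁴.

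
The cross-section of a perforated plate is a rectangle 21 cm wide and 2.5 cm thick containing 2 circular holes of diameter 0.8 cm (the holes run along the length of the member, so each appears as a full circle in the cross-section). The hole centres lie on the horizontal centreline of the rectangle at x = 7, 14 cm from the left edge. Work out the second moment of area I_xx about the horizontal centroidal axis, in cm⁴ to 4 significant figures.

I_xx ≈ 27.30 cm⁴

Split into non-overlapping primitives; take the origin at the lower-left of the bounding box.
Plate: 21 × 2.5, A = 52.5 cm², y = 1.25 cm, Ī = 27.3438 cm⁴.
Hole 1 (subtracted): ⌀0.8, A = 0.502655 cm², y = 1.25 cm, Ī = 0.0201062 cm⁴.
Hole 2 (subtracted): ⌀0.8, A = 0.502655 cm², y = 1.25 cm, Ī = 0.0201062 cm⁴.
By symmetry the centroid is at mid-height, ȳ = 1.25 cm.
All pieces are centred on the horizontal centroidal axis, so I = ΣĪ (holes subtracted) = 27.3035 cm⁴.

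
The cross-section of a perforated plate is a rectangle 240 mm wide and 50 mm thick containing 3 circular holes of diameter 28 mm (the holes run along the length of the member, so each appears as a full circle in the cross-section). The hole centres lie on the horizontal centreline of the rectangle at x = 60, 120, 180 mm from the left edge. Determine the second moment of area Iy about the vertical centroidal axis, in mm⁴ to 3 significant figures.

Iy ≈ 5.31 × 10⁷ mm⁴

Decompose the section into non-overlapping parts with the origin at the bottom-left of its bounding rectangle.
Plate: 240 × 50, A = 12 000 mm², x = 120 mm, Ī = 57 600 000 mm⁴.
Hole 1 (subtracted): ⌀28, A = 615.75 mm², x = 60 mm, Ī = 30 172 mm⁴.
Hole 2 (subtracted): ⌀28, A = 615.75 mm², x = 120 mm, Ī = 30 172 mm⁴.
Hole 3 (subtracted): ⌀28, A = 615.75 mm², x = 180 mm, Ī = 30 172 mm⁴.
By symmetry the centroid is at mid-width, x̄ = 120 mm.
Transfer each piece to the vertical centroidal axis using Ī + A·d² with d = x − 120:
  plate: d = 0 mm → contributes +57 600 000 mm⁴
  hole 1: d = -60 mm → contributes −2 246 880 mm⁴
  hole 2: d = 0 mm → contributes −30 172 mm⁴
  hole 3: d = 60 mm → contributes −2 246 880 mm⁴
Total I = 53 076 069 mm⁴.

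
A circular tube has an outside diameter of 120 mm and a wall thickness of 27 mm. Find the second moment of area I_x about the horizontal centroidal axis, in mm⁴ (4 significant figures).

Decompose the section into non-overlapping parts with the origin at the bottom-left of its bounding rectangle.
Outer circle: ⌀120, A = 11309.7 mm², y = 60 mm, Ī = 10 178 760 mm⁴.
Bore (subtracted): ⌀66, A = 3421.19 mm², y = 60 mm, Ī = 931 420 mm⁴.
By symmetry the centroid is at mid-height, ȳ = 60 mm.
All pieces are centred on the horizontal centroidal axis, so I = ΣĪ (holes subtracted) = 9 247 340 mm⁴.

I_x ≈ 9.247 × 10⁶ mm⁴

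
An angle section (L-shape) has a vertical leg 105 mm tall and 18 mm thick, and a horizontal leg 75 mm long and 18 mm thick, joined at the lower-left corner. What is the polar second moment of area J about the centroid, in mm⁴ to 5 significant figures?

J ≈ 4.2865 × 10⁶ mm⁴

Treat the section as a set of non-overlapping primitives; coordinates are from the bounding-box lower-left.
Vertical leg: 18 × 105, A = 1 890 mm², y = 52.5 mm, Ī = 1 736 438 mm⁴.
Horizontal leg (remainder): 57 × 18, A = 1 026 mm², y = 9 mm, Ī = 27 702 mm⁴.
Centroid: ȳ = ΣA·y / ΣA = 37.19444 mm.
Transfer each piece to the centroidal x-axis using Ī + A·d² with d = y − 37.19444:
  vertical leg: d = 15.30556 mm → contributes +2 179 189 mm⁴
  horizontal leg (remainder): d = -28.19444 mm → contributes +843296.8 mm⁴
Total I = 3 022 486 mm⁴.
For the y-axis: x̄ = 22.19444 mm.
Repeating about the centroidal y-axis gives I_y = 1 263 976 mm⁴.
Polar second moment: J = I_x + I_y = 4 286 462 mm⁴.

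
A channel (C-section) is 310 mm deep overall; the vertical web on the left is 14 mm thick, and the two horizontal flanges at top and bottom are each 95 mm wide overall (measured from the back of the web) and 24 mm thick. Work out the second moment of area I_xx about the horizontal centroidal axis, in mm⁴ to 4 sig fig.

I_xx ≈ 1.144 × 10⁸ mm⁴

Split into non-overlapping primitives; take the origin at the lower-left of the bounding box.
Web: 14 × 310, A = 4 340 mm², y = 155 mm, Ī = 34 756 167 mm⁴.
Top flange (beyond web): 81 × 24, A = 1 944 mm², y = 298 mm, Ī = 93 312 mm⁴.
Bottom flange (beyond web): 81 × 24, A = 1 944 mm², y = 12 mm, Ī = 93 312 mm⁴.
By symmetry the centroid is at mid-height, ȳ = 155 mm.
Transfer each piece to the horizontal centroidal axis using Ī + A·d² with d = y − 155:
  web: d = 0 mm → contributes +34 756 167 mm⁴
  top flange (beyond web): d = 143 mm → contributes +39 846 168 mm⁴
  bottom flange (beyond web): d = -143 mm → contributes +39 846 168 mm⁴
Total I = 114 448 503 mm⁴.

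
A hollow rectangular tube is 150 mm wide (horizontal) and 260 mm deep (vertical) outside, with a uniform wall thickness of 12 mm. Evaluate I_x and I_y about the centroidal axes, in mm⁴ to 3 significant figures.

Split into non-overlapping primitives; take the origin at the lower-left of the bounding box.
Outer rectangle: 150 × 260, A = 39 000 mm², y = 130 mm, Ī = 219 700 000 mm⁴.
Inner void (subtracted): 126 × 236, A = 29 736 mm², y = 130 mm, Ī = 138 014 688 mm⁴.
By symmetry the centroid is at mid-height, ȳ = 130 mm.
All pieces are centred on the centroidal x-axis, so I = ΣĪ (holes subtracted) = 81 685 312 mm⁴.
Repeating about the centroidal y-axis gives I_y = 33 784 272 mm⁴.

I_x ≈ 8.17 × 10⁷ mm⁴, I_y ≈ 3.38 × 10⁷ mm⁴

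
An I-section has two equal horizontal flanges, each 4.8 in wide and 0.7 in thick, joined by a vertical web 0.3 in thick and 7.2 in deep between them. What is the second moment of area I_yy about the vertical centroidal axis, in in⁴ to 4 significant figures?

I_yy ≈ 12.92 in⁴

Decompose the section into non-overlapping parts with the origin at the bottom-left of its bounding rectangle.
Bottom flange: 4.8 × 0.7, A = 3.36 in², x = 2.4 in, Ī = 6.4512 in⁴.
Web: 0.3 × 7.2, A = 2.16 in², x = 2.4 in, Ī = 0.0162 in⁴.
Top flange: 4.8 × 0.7, A = 3.36 in², x = 2.4 in, Ī = 6.4512 in⁴.
By symmetry the centroid is at mid-width, x̄ = 2.4 in.
All pieces are centred on the vertical centroidal axis, so I = ΣĪ = 12.9186 in⁴.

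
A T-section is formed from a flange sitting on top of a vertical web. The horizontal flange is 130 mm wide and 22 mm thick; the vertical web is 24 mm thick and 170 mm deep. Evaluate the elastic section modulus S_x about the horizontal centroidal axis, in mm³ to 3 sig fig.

S_x ≈ 2.04 × 10⁵ mm³

Treat the section as a set of non-overlapping primitives; coordinates are from the bounding-box lower-left.
Flange: 130 × 22, A = 2 860 mm², y = 181 mm, Ī = 115 353 mm⁴.
Web: 24 × 170, A = 4 080 mm², y = 85 mm, Ī = 9 826 000 mm⁴.
Centroid: ȳ = ΣA·y / ΣA = 124.56 mm.
Transfer each piece to the horizontal centroidal axis using Ī + A·d² with d = y − 124.56:
  flange: d = 56.438 mm → contributes +9 225 175 mm⁴
  web: d = -39.562 mm → contributes +16 211 806 mm⁴
Total I = 25 436 982 mm⁴.
Extreme fibre distance c = 124.56 mm; S = I/c = 204 211 mm³.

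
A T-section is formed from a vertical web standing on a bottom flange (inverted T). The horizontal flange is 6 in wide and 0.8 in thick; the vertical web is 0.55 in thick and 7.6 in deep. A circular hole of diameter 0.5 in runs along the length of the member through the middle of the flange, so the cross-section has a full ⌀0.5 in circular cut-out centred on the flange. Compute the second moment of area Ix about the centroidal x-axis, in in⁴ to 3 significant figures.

Split into non-overlapping primitives; take the origin at the lower-left of the bounding box.
Flange: 6 × 0.8, A = 4.8 in², y = 0.4 in, Ī = 0.256 in⁴.
Web: 0.55 × 7.6, A = 4.18 in², y = 4.6 in, Ī = 20.12 in⁴.
Hole (subtracted): ⌀0.5, A = 0.19635 in², y = 0.4 in, Ī = 0.003068 in⁴.
Centroid: ȳ = ΣA·y / ΣA = 2.3987 in.
Transfer each piece to the centroidal x-axis using Ī + A·d² with d = y − 2.3987:
  flange: d = -1.9987 in → contributes +19.431 in⁴
  web: d = 2.2013 in → contributes +40.375 in⁴
  hole: d = -1.9987 in → contributes −0.78746 in⁴
Total I = 59.018 in⁴.

Ix ≈ 59.0 in⁴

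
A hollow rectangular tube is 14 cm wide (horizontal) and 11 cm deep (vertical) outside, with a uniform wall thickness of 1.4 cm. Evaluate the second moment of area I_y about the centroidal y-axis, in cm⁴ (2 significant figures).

I_y ≈ 1600 cm⁴

Split into non-overlapping primitives; take the origin at the lower-left of the bounding box.
Outer rectangle: 14 × 11, A = 154 cm², x = 7 cm, Ī = 2 515 cm⁴.
Inner void (subtracted): 11.2 × 8.2, A = 91.84 cm², x = 7 cm, Ī = 960 cm⁴.
By symmetry the centroid is at mid-width, x̄ = 7 cm.
All pieces are centred on the centroidal y-axis, so I = ΣĪ (holes subtracted) = 1 555 cm⁴.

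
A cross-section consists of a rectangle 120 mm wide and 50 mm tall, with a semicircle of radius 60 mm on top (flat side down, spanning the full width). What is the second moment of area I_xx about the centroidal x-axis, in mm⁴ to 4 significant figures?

Break the section into simple shapes (no overlaps), measuring from the bottom-left corner of the bounding box.
Rectangular body: 120 × 50, A = 6 000 mm², y = 25 mm, Ī = 1 250 000 mm⁴.
Semicircular cap: semicircle r = 60, A = 5654.87 mm², y = 75.4648 mm, Ī = 1 422 450 mm⁴.
Centroid: ȳ = ΣA·y / ΣA = 49.4852 mm.
Transfer each piece to the centroidal x-axis using Ī + A·d² with d = y − 49.4852:
  rectangular body: d = -24.4852 mm → contributes +4 847 148 mm⁴
  semicircular cap: d = 25.9796 mm → contributes +5 239 143 mm⁴
Total I = 10 086 291 mm⁴.

I_xx ≈ 1.009 × 10⁷ mm⁴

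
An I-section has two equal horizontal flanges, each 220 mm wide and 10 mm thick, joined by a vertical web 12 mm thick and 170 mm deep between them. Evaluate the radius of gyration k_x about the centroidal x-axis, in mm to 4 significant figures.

k_x ≈ 79.39 mm

Split into non-overlapping primitives; take the origin at the lower-left of the bounding box.
Bottom flange: 220 × 10, A = 2 200 mm², y = 5 mm, Ī = 18333.3 mm⁴.
Web: 12 × 170, A = 2 040 mm², y = 95 mm, Ī = 4 913 000 mm⁴.
Top flange: 220 × 10, A = 2 200 mm², y = 185 mm, Ī = 18333.3 mm⁴.
By symmetry the centroid is at mid-height, ȳ = 95 mm.
Transfer each piece to the centroidal x-axis using Ī + A·d² with d = y − 95:
  bottom flange: d = -90 mm → contributes +17 838 333 mm⁴
  web: d = 0 mm → contributes +4 913 000 mm⁴
  top flange: d = 90 mm → contributes +17 838 333 mm⁴
Total I = 40 589 667 mm⁴.
Radius of gyration: k = √(I/A) = √(40 589 667 / 6 440) = 79.3898 mm.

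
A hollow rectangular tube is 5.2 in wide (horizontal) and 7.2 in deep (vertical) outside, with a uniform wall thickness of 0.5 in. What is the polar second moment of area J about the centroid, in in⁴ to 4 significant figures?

J ≈ 124.4 in⁴

Treat the section as a set of non-overlapping primitives; coordinates are from the bounding-box lower-left.
Outer rectangle: 5.2 × 7.2, A = 37.44 in², y = 3.6 in, Ī = 161.741 in⁴.
Inner void (subtracted): 4.2 × 6.2, A = 26.04 in², y = 3.6 in, Ī = 83.4148 in⁴.
By symmetry the centroid is at mid-height, ȳ = 3.6 in.
All pieces are centred on the centroidal x-axis, so I = ΣĪ (holes subtracted) = 78.326 in⁴.
Repeating about the centroidal y-axis gives I_y = 46.086 in⁴.
Polar second moment: J = I_x + I_y = 124.412 in⁴.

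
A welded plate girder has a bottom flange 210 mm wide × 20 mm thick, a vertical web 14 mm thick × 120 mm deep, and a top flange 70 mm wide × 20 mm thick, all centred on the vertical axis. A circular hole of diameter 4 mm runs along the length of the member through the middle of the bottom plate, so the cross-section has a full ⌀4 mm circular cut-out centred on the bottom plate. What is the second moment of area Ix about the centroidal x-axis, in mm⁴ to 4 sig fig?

Decompose the section into non-overlapping parts with the origin at the bottom-left of its bounding rectangle.
Bottom plate: 210 × 20, A = 4 200 mm², y = 10 mm, Ī = 140 000 mm⁴.
Web plate: 14 × 120, A = 1 680 mm², y = 80 mm, Ī = 2 016 000 mm⁴.
Top plate: 70 × 20, A = 1 400 mm², y = 150 mm, Ī = 46666.7 mm⁴.
Hole (subtracted): ⌀4, A = 12.5664 mm², y = 10 mm, Ī = 12.5664 mm⁴.
Centroid: ȳ = ΣA·y / ΣA = 53.1514 mm.
Transfer each piece to the centroidal x-axis using Ī + A·d² with d = y − 53.1514:
  bottom plate: d = -43.1514 mm → contributes +7 960 585 mm⁴
  web plate: d = 26.8486 mm → contributes +3 227 023 mm⁴
  top plate: d = 96.8486 mm → contributes +13 178 176 mm⁴
  hole: d = -43.1514 mm → contributes −23411.7 mm⁴
Total I = 24 342 372 mm⁴.

Ix ≈ 2.434 × 10⁷ mm⁴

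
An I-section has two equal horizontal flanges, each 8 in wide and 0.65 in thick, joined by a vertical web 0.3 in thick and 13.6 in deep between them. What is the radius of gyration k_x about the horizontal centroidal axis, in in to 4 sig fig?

Decompose the section into non-overlapping parts with the origin at the bottom-left of its bounding rectangle.
Bottom flange: 8 × 0.65, A = 5.2 in², y = 0.325 in, Ī = 0.183083 in⁴.
Web: 0.3 × 13.6, A = 4.08 in², y = 7.45 in, Ī = 62.8864 in⁴.
Top flange: 8 × 0.65, A = 5.2 in², y = 14.575 in, Ī = 0.183083 in⁴.
By symmetry the centroid is at mid-height, ȳ = 7.45 in.
Transfer each piece to the horizontal centroidal axis using Ī + A·d² with d = y − 7.45:
  bottom flange: d = -7.125 in → contributes +264.164 in⁴
  web: d = 0 in → contributes +62.8864 in⁴
  top flange: d = 7.125 in → contributes +264.164 in⁴
Total I = 591.215 in⁴.
Radius of gyration: k = √(I/A) = √(591.215 / 14.48) = 6.38982 in.

k_x ≈ 6.390 in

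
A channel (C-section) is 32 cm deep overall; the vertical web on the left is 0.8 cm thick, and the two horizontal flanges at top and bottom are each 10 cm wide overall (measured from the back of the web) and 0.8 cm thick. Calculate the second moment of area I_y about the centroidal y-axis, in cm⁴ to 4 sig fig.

Treat the section as a set of non-overlapping primitives; coordinates are from the bounding-box lower-left.
Web: 0.8 × 32, A = 25.6 cm², x = 0.4 cm, Ī = 1.36533 cm⁴.
Top flange (beyond web): 9.2 × 0.8, A = 7.36 cm², x = 5.4 cm, Ī = 51.9125 cm⁴.
Bottom flange (beyond web): 9.2 × 0.8, A = 7.36 cm², x = 5.4 cm, Ī = 51.9125 cm⁴.
Centroid: x̄ = ΣA·x / ΣA = 2.2254 cm.
Transfer each piece to the centroidal y-axis using Ī + A·d² with d = x − 2.2254:
  web: d = -1.8254 cm → contributes +86.6664 cm⁴
  top flange (beyond web): d = 3.1746 cm → contributes +126.087 cm⁴
  bottom flange (beyond web): d = 3.1746 cm → contributes +126.087 cm⁴
Total I = 338.841 cm⁴.

I_y ≈ 338.8 cm⁴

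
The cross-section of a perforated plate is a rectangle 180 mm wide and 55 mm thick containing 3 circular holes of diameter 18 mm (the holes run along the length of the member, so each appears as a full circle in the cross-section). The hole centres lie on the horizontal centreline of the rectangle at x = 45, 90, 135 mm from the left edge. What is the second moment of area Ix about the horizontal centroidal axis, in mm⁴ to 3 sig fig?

Treat the section as a set of non-overlapping primitives; coordinates are from the bounding-box lower-left.
Plate: 180 × 55, A = 9 900 mm², y = 27.5 mm, Ī = 2 495 625 mm⁴.
Hole 1 (subtracted): ⌀18, A = 254.47 mm², y = 27.5 mm, Ī = 5 153 mm⁴.
Hole 2 (subtracted): ⌀18, A = 254.47 mm², y = 27.5 mm, Ī = 5 153 mm⁴.
Hole 3 (subtracted): ⌀18, A = 254.47 mm², y = 27.5 mm, Ī = 5 153 mm⁴.
By symmetry the centroid is at mid-height, ȳ = 27.5 mm.
All pieces are centred on the horizontal centroidal axis, so I = ΣĪ (holes subtracted) = 2 480 166 mm⁴.

Ix ≈ 2.48 × 10⁶ mm⁴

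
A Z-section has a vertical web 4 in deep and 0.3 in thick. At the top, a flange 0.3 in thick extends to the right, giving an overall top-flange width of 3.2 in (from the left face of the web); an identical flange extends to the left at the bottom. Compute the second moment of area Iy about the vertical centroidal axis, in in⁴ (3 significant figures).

Iy ≈ 5.68 in⁴

Treat the section as a set of non-overlapping primitives; coordinates are from the bounding-box lower-left.
Web: 0.3 × 4, A = 1.2 in², x = 3.05 in, Ī = 0.009 in⁴.
Top flange (beyond web): 2.9 × 0.3, A = 0.87 in², x = 4.65 in, Ī = 0.60973 in⁴.
Bottom flange (beyond web): 2.9 × 0.3, A = 0.87 in², x = 1.45 in, Ī = 0.60973 in⁴.
Centroid: x̄ = ΣA·x / ΣA = 3.05 in.
Transfer each piece to the vertical centroidal axis using Ī + A·d² with d = x − 3.05:
  web: d = 0 in → contributes +0.009 in⁴
  top flange (beyond web): d = 1.6 in → contributes +2.8369 in⁴
  bottom flange (beyond web): d = -1.6 in → contributes +2.8369 in⁴
Total I = 5.6829 in⁴.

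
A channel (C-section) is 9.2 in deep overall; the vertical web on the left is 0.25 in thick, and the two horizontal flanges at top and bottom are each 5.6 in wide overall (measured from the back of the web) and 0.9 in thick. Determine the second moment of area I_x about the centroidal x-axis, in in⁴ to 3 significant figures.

Treat the section as a set of non-overlapping primitives; coordinates are from the bounding-box lower-left.
Web: 0.25 × 9.2, A = 2.3 in², y = 4.6 in, Ī = 16.223 in⁴.
Top flange (beyond web): 5.35 × 0.9, A = 4.815 in², y = 8.75 in, Ī = 0.32501 in⁴.
Bottom flange (beyond web): 5.35 × 0.9, A = 4.815 in², y = 0.45 in, Ī = 0.32501 in⁴.
By symmetry the centroid is at mid-height, ȳ = 4.6 in.
Transfer each piece to the centroidal x-axis using Ī + A·d² with d = y − 4.6:
  web: d = 0 in → contributes +16.223 in⁴
  top flange (beyond web): d = 4.15 in → contributes +83.251 in⁴
  bottom flange (beyond web): d = -4.15 in → contributes +83.251 in⁴
Total I = 182.73 in⁴.

I_x ≈ 183 in⁴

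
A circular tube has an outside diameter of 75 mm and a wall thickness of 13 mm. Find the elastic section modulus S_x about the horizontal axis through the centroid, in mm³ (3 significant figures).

S_x ≈ 3.39 × 10⁴ mm³

Decompose the section into non-overlapping parts with the origin at the bottom-left of its bounding rectangle.
Outer circle: ⌀75, A = 4417.9 mm², y = 37.5 mm, Ī = 1 553 156 mm⁴.
Bore (subtracted): ⌀49, A = 1885.7 mm², y = 37.5 mm, Ī = 282 979 mm⁴.
By symmetry the centroid is at mid-height, ȳ = 37.5 mm.
All pieces are centred on the horizontal axis through the centroid, so I = ΣĪ (holes subtracted) = 1 270 177 mm⁴.
Extreme fibre distance c = 37.5 mm; S = I/c = 33 871 mm³.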